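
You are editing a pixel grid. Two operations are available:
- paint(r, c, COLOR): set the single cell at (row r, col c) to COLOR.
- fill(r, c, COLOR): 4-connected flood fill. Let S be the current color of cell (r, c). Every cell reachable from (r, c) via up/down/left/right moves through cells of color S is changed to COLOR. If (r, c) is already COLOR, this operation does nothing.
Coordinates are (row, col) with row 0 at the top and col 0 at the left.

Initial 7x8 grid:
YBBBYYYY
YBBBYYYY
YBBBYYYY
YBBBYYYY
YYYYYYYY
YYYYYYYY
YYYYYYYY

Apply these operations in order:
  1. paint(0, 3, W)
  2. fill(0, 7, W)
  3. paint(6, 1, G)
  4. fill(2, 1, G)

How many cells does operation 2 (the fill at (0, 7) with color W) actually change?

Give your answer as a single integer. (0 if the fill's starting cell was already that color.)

After op 1 paint(0,3,W):
YBBWYYYY
YBBBYYYY
YBBBYYYY
YBBBYYYY
YYYYYYYY
YYYYYYYY
YYYYYYYY
After op 2 fill(0,7,W) [44 cells changed]:
WBBWWWWW
WBBBWWWW
WBBBWWWW
WBBBWWWW
WWWWWWWW
WWWWWWWW
WWWWWWWW

Answer: 44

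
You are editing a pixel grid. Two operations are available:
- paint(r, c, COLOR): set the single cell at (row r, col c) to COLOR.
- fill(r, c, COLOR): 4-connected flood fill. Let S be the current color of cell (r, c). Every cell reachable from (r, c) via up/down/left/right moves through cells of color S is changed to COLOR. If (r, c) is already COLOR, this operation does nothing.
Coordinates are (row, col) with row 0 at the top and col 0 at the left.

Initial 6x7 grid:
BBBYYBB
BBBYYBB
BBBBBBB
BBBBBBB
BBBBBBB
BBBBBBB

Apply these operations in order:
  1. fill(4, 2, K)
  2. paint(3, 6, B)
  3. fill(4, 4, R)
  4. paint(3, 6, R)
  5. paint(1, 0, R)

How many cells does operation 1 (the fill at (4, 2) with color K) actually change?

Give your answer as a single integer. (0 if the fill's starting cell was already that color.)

Answer: 38

Derivation:
After op 1 fill(4,2,K) [38 cells changed]:
KKKYYKK
KKKYYKK
KKKKKKK
KKKKKKK
KKKKKKK
KKKKKKK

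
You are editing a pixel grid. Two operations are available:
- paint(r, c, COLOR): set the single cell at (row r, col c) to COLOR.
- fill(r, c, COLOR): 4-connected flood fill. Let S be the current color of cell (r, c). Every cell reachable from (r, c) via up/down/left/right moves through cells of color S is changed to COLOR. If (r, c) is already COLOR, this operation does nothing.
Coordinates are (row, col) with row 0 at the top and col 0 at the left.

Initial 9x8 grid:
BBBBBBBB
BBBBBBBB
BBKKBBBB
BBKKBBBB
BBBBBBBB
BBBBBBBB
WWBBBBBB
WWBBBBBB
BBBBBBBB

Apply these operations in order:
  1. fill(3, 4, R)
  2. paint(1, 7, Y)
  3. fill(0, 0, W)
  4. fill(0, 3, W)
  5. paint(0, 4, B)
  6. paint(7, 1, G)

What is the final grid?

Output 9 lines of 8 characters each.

After op 1 fill(3,4,R) [64 cells changed]:
RRRRRRRR
RRRRRRRR
RRKKRRRR
RRKKRRRR
RRRRRRRR
RRRRRRRR
WWRRRRRR
WWRRRRRR
RRRRRRRR
After op 2 paint(1,7,Y):
RRRRRRRR
RRRRRRRY
RRKKRRRR
RRKKRRRR
RRRRRRRR
RRRRRRRR
WWRRRRRR
WWRRRRRR
RRRRRRRR
After op 3 fill(0,0,W) [63 cells changed]:
WWWWWWWW
WWWWWWWY
WWKKWWWW
WWKKWWWW
WWWWWWWW
WWWWWWWW
WWWWWWWW
WWWWWWWW
WWWWWWWW
After op 4 fill(0,3,W) [0 cells changed]:
WWWWWWWW
WWWWWWWY
WWKKWWWW
WWKKWWWW
WWWWWWWW
WWWWWWWW
WWWWWWWW
WWWWWWWW
WWWWWWWW
After op 5 paint(0,4,B):
WWWWBWWW
WWWWWWWY
WWKKWWWW
WWKKWWWW
WWWWWWWW
WWWWWWWW
WWWWWWWW
WWWWWWWW
WWWWWWWW
After op 6 paint(7,1,G):
WWWWBWWW
WWWWWWWY
WWKKWWWW
WWKKWWWW
WWWWWWWW
WWWWWWWW
WWWWWWWW
WGWWWWWW
WWWWWWWW

Answer: WWWWBWWW
WWWWWWWY
WWKKWWWW
WWKKWWWW
WWWWWWWW
WWWWWWWW
WWWWWWWW
WGWWWWWW
WWWWWWWW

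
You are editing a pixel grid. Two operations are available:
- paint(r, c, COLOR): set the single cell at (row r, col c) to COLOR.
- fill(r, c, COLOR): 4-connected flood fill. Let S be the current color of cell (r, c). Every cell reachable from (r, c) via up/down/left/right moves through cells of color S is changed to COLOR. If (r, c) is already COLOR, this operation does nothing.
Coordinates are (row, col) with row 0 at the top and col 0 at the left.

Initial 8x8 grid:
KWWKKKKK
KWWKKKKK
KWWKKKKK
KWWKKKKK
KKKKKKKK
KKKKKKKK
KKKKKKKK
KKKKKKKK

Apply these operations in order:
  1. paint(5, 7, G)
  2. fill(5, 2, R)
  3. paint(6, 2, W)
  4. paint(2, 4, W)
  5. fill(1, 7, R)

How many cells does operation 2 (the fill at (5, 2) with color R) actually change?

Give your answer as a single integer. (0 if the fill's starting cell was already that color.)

After op 1 paint(5,7,G):
KWWKKKKK
KWWKKKKK
KWWKKKKK
KWWKKKKK
KKKKKKKK
KKKKKKKG
KKKKKKKK
KKKKKKKK
After op 2 fill(5,2,R) [55 cells changed]:
RWWRRRRR
RWWRRRRR
RWWRRRRR
RWWRRRRR
RRRRRRRR
RRRRRRRG
RRRRRRRR
RRRRRRRR

Answer: 55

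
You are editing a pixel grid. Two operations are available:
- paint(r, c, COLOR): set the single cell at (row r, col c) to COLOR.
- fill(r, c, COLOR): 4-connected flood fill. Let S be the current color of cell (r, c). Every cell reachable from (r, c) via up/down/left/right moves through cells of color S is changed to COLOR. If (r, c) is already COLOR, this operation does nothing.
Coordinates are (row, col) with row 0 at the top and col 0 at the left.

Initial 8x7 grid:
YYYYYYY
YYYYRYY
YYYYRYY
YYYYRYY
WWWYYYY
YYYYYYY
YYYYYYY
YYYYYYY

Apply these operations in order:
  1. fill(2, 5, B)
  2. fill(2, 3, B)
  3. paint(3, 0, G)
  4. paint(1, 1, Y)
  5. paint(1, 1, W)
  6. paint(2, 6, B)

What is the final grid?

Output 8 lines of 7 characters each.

After op 1 fill(2,5,B) [50 cells changed]:
BBBBBBB
BBBBRBB
BBBBRBB
BBBBRBB
WWWBBBB
BBBBBBB
BBBBBBB
BBBBBBB
After op 2 fill(2,3,B) [0 cells changed]:
BBBBBBB
BBBBRBB
BBBBRBB
BBBBRBB
WWWBBBB
BBBBBBB
BBBBBBB
BBBBBBB
After op 3 paint(3,0,G):
BBBBBBB
BBBBRBB
BBBBRBB
GBBBRBB
WWWBBBB
BBBBBBB
BBBBBBB
BBBBBBB
After op 4 paint(1,1,Y):
BBBBBBB
BYBBRBB
BBBBRBB
GBBBRBB
WWWBBBB
BBBBBBB
BBBBBBB
BBBBBBB
After op 5 paint(1,1,W):
BBBBBBB
BWBBRBB
BBBBRBB
GBBBRBB
WWWBBBB
BBBBBBB
BBBBBBB
BBBBBBB
After op 6 paint(2,6,B):
BBBBBBB
BWBBRBB
BBBBRBB
GBBBRBB
WWWBBBB
BBBBBBB
BBBBBBB
BBBBBBB

Answer: BBBBBBB
BWBBRBB
BBBBRBB
GBBBRBB
WWWBBBB
BBBBBBB
BBBBBBB
BBBBBBB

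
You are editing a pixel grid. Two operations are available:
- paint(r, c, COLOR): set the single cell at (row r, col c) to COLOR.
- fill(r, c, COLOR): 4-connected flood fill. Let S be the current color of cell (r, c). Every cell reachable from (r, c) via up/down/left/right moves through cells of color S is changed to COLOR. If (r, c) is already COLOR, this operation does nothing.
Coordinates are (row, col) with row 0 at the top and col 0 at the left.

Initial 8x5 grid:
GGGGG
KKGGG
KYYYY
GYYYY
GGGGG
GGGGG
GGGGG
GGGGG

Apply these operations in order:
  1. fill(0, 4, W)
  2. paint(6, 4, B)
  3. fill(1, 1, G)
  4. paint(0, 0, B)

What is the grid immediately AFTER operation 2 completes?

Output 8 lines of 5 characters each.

After op 1 fill(0,4,W) [8 cells changed]:
WWWWW
KKWWW
KYYYY
GYYYY
GGGGG
GGGGG
GGGGG
GGGGG
After op 2 paint(6,4,B):
WWWWW
KKWWW
KYYYY
GYYYY
GGGGG
GGGGG
GGGGB
GGGGG

Answer: WWWWW
KKWWW
KYYYY
GYYYY
GGGGG
GGGGG
GGGGB
GGGGG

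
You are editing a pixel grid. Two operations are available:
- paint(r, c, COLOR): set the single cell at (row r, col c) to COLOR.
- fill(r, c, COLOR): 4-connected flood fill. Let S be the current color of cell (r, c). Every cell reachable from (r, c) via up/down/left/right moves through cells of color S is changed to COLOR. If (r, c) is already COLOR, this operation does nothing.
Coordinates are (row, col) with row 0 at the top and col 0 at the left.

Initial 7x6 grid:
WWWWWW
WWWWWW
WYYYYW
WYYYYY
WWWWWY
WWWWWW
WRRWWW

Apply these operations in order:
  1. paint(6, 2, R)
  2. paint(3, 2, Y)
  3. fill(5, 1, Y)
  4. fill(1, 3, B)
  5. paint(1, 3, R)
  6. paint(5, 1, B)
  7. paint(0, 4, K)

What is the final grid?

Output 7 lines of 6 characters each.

After op 1 paint(6,2,R):
WWWWWW
WWWWWW
WYYYYW
WYYYYY
WWWWWY
WWWWWW
WRRWWW
After op 2 paint(3,2,Y):
WWWWWW
WWWWWW
WYYYYW
WYYYYY
WWWWWY
WWWWWW
WRRWWW
After op 3 fill(5,1,Y) [30 cells changed]:
YYYYYY
YYYYYY
YYYYYY
YYYYYY
YYYYYY
YYYYYY
YRRYYY
After op 4 fill(1,3,B) [40 cells changed]:
BBBBBB
BBBBBB
BBBBBB
BBBBBB
BBBBBB
BBBBBB
BRRBBB
After op 5 paint(1,3,R):
BBBBBB
BBBRBB
BBBBBB
BBBBBB
BBBBBB
BBBBBB
BRRBBB
After op 6 paint(5,1,B):
BBBBBB
BBBRBB
BBBBBB
BBBBBB
BBBBBB
BBBBBB
BRRBBB
After op 7 paint(0,4,K):
BBBBKB
BBBRBB
BBBBBB
BBBBBB
BBBBBB
BBBBBB
BRRBBB

Answer: BBBBKB
BBBRBB
BBBBBB
BBBBBB
BBBBBB
BBBBBB
BRRBBB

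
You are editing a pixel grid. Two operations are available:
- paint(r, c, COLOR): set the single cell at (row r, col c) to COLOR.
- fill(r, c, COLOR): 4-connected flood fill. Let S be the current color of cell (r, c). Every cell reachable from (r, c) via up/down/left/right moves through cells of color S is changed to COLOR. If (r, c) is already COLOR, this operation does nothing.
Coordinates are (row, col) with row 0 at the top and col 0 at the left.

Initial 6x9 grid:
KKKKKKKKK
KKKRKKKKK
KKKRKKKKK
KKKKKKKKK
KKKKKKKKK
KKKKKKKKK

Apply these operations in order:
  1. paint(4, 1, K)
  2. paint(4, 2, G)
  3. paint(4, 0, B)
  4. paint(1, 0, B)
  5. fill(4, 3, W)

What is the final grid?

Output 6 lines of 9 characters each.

After op 1 paint(4,1,K):
KKKKKKKKK
KKKRKKKKK
KKKRKKKKK
KKKKKKKKK
KKKKKKKKK
KKKKKKKKK
After op 2 paint(4,2,G):
KKKKKKKKK
KKKRKKKKK
KKKRKKKKK
KKKKKKKKK
KKGKKKKKK
KKKKKKKKK
After op 3 paint(4,0,B):
KKKKKKKKK
KKKRKKKKK
KKKRKKKKK
KKKKKKKKK
BKGKKKKKK
KKKKKKKKK
After op 4 paint(1,0,B):
KKKKKKKKK
BKKRKKKKK
KKKRKKKKK
KKKKKKKKK
BKGKKKKKK
KKKKKKKKK
After op 5 fill(4,3,W) [49 cells changed]:
WWWWWWWWW
BWWRWWWWW
WWWRWWWWW
WWWWWWWWW
BWGWWWWWW
WWWWWWWWW

Answer: WWWWWWWWW
BWWRWWWWW
WWWRWWWWW
WWWWWWWWW
BWGWWWWWW
WWWWWWWWW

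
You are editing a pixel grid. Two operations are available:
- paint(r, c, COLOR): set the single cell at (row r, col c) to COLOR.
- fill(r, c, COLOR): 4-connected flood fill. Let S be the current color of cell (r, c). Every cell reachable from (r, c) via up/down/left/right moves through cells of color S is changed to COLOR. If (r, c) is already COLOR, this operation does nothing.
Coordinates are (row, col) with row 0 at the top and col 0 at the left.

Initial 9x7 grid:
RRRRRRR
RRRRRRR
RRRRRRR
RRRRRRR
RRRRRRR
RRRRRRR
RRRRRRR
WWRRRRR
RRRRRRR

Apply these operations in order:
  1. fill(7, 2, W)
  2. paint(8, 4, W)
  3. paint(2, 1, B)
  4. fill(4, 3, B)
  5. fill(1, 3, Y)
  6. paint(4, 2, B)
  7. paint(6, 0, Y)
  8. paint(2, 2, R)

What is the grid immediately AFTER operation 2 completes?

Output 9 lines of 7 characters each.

Answer: WWWWWWW
WWWWWWW
WWWWWWW
WWWWWWW
WWWWWWW
WWWWWWW
WWWWWWW
WWWWWWW
WWWWWWW

Derivation:
After op 1 fill(7,2,W) [61 cells changed]:
WWWWWWW
WWWWWWW
WWWWWWW
WWWWWWW
WWWWWWW
WWWWWWW
WWWWWWW
WWWWWWW
WWWWWWW
After op 2 paint(8,4,W):
WWWWWWW
WWWWWWW
WWWWWWW
WWWWWWW
WWWWWWW
WWWWWWW
WWWWWWW
WWWWWWW
WWWWWWW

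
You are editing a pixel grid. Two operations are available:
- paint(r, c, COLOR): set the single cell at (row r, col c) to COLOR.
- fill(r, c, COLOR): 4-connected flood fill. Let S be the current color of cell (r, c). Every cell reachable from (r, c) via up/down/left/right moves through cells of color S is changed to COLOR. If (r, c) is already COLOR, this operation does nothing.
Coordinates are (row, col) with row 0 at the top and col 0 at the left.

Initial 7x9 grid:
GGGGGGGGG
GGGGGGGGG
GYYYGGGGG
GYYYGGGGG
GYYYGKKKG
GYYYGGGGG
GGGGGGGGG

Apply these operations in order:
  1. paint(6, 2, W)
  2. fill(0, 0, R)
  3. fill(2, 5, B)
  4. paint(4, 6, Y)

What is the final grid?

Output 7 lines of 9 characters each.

After op 1 paint(6,2,W):
GGGGGGGGG
GGGGGGGGG
GYYYGGGGG
GYYYGGGGG
GYYYGKKKG
GYYYGGGGG
GGWGGGGGG
After op 2 fill(0,0,R) [47 cells changed]:
RRRRRRRRR
RRRRRRRRR
RYYYRRRRR
RYYYRRRRR
RYYYRKKKR
RYYYRRRRR
RRWRRRRRR
After op 3 fill(2,5,B) [47 cells changed]:
BBBBBBBBB
BBBBBBBBB
BYYYBBBBB
BYYYBBBBB
BYYYBKKKB
BYYYBBBBB
BBWBBBBBB
After op 4 paint(4,6,Y):
BBBBBBBBB
BBBBBBBBB
BYYYBBBBB
BYYYBBBBB
BYYYBKYKB
BYYYBBBBB
BBWBBBBBB

Answer: BBBBBBBBB
BBBBBBBBB
BYYYBBBBB
BYYYBBBBB
BYYYBKYKB
BYYYBBBBB
BBWBBBBBB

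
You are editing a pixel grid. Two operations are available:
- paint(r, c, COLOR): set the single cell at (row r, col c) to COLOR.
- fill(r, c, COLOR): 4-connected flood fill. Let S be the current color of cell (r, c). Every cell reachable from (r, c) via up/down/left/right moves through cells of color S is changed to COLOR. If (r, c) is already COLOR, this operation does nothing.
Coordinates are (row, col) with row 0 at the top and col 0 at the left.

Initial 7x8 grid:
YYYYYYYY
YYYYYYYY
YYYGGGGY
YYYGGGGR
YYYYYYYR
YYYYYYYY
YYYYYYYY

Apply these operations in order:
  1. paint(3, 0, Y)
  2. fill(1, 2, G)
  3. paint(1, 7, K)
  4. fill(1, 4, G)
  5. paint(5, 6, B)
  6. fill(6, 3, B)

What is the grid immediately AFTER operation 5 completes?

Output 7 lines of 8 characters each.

Answer: GGGGGGGG
GGGGGGGK
GGGGGGGG
GGGGGGGR
GGGGGGGR
GGGGGGBG
GGGGGGGG

Derivation:
After op 1 paint(3,0,Y):
YYYYYYYY
YYYYYYYY
YYYGGGGY
YYYGGGGR
YYYYYYYR
YYYYYYYY
YYYYYYYY
After op 2 fill(1,2,G) [46 cells changed]:
GGGGGGGG
GGGGGGGG
GGGGGGGG
GGGGGGGR
GGGGGGGR
GGGGGGGG
GGGGGGGG
After op 3 paint(1,7,K):
GGGGGGGG
GGGGGGGK
GGGGGGGG
GGGGGGGR
GGGGGGGR
GGGGGGGG
GGGGGGGG
After op 4 fill(1,4,G) [0 cells changed]:
GGGGGGGG
GGGGGGGK
GGGGGGGG
GGGGGGGR
GGGGGGGR
GGGGGGGG
GGGGGGGG
After op 5 paint(5,6,B):
GGGGGGGG
GGGGGGGK
GGGGGGGG
GGGGGGGR
GGGGGGGR
GGGGGGBG
GGGGGGGG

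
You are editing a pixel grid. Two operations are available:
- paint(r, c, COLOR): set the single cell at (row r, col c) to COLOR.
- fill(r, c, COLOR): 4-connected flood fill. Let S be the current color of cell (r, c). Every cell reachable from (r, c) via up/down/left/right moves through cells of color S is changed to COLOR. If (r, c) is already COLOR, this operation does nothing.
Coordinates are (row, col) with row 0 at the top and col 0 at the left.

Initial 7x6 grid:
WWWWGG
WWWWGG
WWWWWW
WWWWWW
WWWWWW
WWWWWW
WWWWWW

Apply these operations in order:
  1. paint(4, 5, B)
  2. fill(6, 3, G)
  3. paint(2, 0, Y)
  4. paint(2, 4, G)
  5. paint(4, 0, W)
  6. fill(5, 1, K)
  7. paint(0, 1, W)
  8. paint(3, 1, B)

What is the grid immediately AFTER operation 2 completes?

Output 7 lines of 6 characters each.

Answer: GGGGGG
GGGGGG
GGGGGG
GGGGGG
GGGGGB
GGGGGG
GGGGGG

Derivation:
After op 1 paint(4,5,B):
WWWWGG
WWWWGG
WWWWWW
WWWWWW
WWWWWB
WWWWWW
WWWWWW
After op 2 fill(6,3,G) [37 cells changed]:
GGGGGG
GGGGGG
GGGGGG
GGGGGG
GGGGGB
GGGGGG
GGGGGG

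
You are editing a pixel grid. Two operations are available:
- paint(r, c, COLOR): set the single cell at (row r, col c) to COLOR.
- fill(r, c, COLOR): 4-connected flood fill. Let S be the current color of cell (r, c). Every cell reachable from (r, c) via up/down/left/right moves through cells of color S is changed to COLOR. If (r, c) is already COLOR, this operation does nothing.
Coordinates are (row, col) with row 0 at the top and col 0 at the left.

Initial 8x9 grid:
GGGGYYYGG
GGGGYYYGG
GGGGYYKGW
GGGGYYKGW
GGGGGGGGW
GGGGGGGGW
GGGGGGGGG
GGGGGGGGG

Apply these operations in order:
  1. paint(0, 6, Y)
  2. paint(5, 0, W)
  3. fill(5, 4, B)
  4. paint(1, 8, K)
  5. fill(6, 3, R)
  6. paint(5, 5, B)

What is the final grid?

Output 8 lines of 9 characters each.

Answer: RRRRYYYRR
RRRRYYYRK
RRRRYYKRW
RRRRYYKRW
RRRRRRRRW
WRRRRBRRW
RRRRRRRRR
RRRRRRRRR

Derivation:
After op 1 paint(0,6,Y):
GGGGYYYGG
GGGGYYYGG
GGGGYYKGW
GGGGYYKGW
GGGGGGGGW
GGGGGGGGW
GGGGGGGGG
GGGGGGGGG
After op 2 paint(5,0,W):
GGGGYYYGG
GGGGYYYGG
GGGGYYKGW
GGGGYYKGW
GGGGGGGGW
WGGGGGGGW
GGGGGGGGG
GGGGGGGGG
After op 3 fill(5,4,B) [55 cells changed]:
BBBBYYYBB
BBBBYYYBB
BBBBYYKBW
BBBBYYKBW
BBBBBBBBW
WBBBBBBBW
BBBBBBBBB
BBBBBBBBB
After op 4 paint(1,8,K):
BBBBYYYBB
BBBBYYYBK
BBBBYYKBW
BBBBYYKBW
BBBBBBBBW
WBBBBBBBW
BBBBBBBBB
BBBBBBBBB
After op 5 fill(6,3,R) [54 cells changed]:
RRRRYYYRR
RRRRYYYRK
RRRRYYKRW
RRRRYYKRW
RRRRRRRRW
WRRRRRRRW
RRRRRRRRR
RRRRRRRRR
After op 6 paint(5,5,B):
RRRRYYYRR
RRRRYYYRK
RRRRYYKRW
RRRRYYKRW
RRRRRRRRW
WRRRRBRRW
RRRRRRRRR
RRRRRRRRR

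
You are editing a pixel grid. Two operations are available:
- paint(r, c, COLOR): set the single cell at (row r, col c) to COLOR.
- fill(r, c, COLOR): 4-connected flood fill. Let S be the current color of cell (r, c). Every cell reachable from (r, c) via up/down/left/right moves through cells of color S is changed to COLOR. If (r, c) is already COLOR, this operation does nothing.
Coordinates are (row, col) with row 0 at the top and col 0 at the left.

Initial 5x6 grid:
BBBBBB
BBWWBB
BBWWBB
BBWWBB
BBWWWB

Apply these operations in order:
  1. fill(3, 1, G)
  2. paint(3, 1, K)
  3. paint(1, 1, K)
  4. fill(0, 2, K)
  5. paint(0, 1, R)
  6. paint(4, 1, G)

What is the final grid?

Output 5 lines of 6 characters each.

After op 1 fill(3,1,G) [21 cells changed]:
GGGGGG
GGWWGG
GGWWGG
GGWWGG
GGWWWG
After op 2 paint(3,1,K):
GGGGGG
GGWWGG
GGWWGG
GKWWGG
GGWWWG
After op 3 paint(1,1,K):
GGGGGG
GKWWGG
GGWWGG
GKWWGG
GGWWWG
After op 4 fill(0,2,K) [19 cells changed]:
KKKKKK
KKWWKK
KKWWKK
KKWWKK
KKWWWK
After op 5 paint(0,1,R):
KRKKKK
KKWWKK
KKWWKK
KKWWKK
KKWWWK
After op 6 paint(4,1,G):
KRKKKK
KKWWKK
KKWWKK
KKWWKK
KGWWWK

Answer: KRKKKK
KKWWKK
KKWWKK
KKWWKK
KGWWWK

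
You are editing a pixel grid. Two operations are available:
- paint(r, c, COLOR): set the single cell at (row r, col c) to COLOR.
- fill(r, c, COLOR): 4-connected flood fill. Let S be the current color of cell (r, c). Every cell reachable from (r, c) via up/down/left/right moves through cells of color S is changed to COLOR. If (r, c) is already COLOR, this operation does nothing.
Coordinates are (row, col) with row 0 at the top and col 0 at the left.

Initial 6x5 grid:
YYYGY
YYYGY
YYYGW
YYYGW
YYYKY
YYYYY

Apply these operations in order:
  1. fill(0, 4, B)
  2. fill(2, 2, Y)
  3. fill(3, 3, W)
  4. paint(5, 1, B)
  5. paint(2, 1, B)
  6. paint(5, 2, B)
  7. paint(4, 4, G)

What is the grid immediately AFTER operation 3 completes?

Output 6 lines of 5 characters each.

Answer: YYYWB
YYYWB
YYYWW
YYYWW
YYYKY
YYYYY

Derivation:
After op 1 fill(0,4,B) [2 cells changed]:
YYYGB
YYYGB
YYYGW
YYYGW
YYYKY
YYYYY
After op 2 fill(2,2,Y) [0 cells changed]:
YYYGB
YYYGB
YYYGW
YYYGW
YYYKY
YYYYY
After op 3 fill(3,3,W) [4 cells changed]:
YYYWB
YYYWB
YYYWW
YYYWW
YYYKY
YYYYY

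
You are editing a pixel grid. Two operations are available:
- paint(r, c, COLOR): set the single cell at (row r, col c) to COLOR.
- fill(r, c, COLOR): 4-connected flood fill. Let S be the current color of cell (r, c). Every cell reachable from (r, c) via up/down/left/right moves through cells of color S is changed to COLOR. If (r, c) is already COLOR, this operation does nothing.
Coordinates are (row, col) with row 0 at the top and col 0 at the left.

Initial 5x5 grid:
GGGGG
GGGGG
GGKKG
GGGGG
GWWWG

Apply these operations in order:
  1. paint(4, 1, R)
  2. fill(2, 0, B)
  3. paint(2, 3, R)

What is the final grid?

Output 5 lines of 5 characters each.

After op 1 paint(4,1,R):
GGGGG
GGGGG
GGKKG
GGGGG
GRWWG
After op 2 fill(2,0,B) [20 cells changed]:
BBBBB
BBBBB
BBKKB
BBBBB
BRWWB
After op 3 paint(2,3,R):
BBBBB
BBBBB
BBKRB
BBBBB
BRWWB

Answer: BBBBB
BBBBB
BBKRB
BBBBB
BRWWB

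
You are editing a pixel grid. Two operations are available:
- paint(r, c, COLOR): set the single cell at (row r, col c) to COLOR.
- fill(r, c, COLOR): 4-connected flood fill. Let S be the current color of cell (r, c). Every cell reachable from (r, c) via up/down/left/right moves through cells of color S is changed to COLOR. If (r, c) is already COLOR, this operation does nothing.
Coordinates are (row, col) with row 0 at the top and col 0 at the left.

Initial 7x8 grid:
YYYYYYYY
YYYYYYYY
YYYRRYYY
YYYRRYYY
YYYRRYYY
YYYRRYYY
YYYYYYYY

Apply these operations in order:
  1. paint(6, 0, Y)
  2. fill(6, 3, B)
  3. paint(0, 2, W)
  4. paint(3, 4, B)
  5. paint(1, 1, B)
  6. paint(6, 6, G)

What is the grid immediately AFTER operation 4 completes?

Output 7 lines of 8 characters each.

Answer: BBWBBBBB
BBBBBBBB
BBBRRBBB
BBBRBBBB
BBBRRBBB
BBBRRBBB
BBBBBBBB

Derivation:
After op 1 paint(6,0,Y):
YYYYYYYY
YYYYYYYY
YYYRRYYY
YYYRRYYY
YYYRRYYY
YYYRRYYY
YYYYYYYY
After op 2 fill(6,3,B) [48 cells changed]:
BBBBBBBB
BBBBBBBB
BBBRRBBB
BBBRRBBB
BBBRRBBB
BBBRRBBB
BBBBBBBB
After op 3 paint(0,2,W):
BBWBBBBB
BBBBBBBB
BBBRRBBB
BBBRRBBB
BBBRRBBB
BBBRRBBB
BBBBBBBB
After op 4 paint(3,4,B):
BBWBBBBB
BBBBBBBB
BBBRRBBB
BBBRBBBB
BBBRRBBB
BBBRRBBB
BBBBBBBB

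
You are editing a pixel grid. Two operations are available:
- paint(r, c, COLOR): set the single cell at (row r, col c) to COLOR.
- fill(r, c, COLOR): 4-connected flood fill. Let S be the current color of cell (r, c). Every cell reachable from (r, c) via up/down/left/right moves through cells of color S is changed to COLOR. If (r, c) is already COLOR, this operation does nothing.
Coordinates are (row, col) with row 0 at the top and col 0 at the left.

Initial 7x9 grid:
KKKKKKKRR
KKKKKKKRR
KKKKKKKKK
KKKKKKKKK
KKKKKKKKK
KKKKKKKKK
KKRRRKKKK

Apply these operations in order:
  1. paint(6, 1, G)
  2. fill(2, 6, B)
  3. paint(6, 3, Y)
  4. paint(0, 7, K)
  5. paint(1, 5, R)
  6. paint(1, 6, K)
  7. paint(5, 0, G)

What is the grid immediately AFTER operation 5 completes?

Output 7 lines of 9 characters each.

After op 1 paint(6,1,G):
KKKKKKKRR
KKKKKKKRR
KKKKKKKKK
KKKKKKKKK
KKKKKKKKK
KKKKKKKKK
KGRRRKKKK
After op 2 fill(2,6,B) [55 cells changed]:
BBBBBBBRR
BBBBBBBRR
BBBBBBBBB
BBBBBBBBB
BBBBBBBBB
BBBBBBBBB
BGRRRBBBB
After op 3 paint(6,3,Y):
BBBBBBBRR
BBBBBBBRR
BBBBBBBBB
BBBBBBBBB
BBBBBBBBB
BBBBBBBBB
BGRYRBBBB
After op 4 paint(0,7,K):
BBBBBBBKR
BBBBBBBRR
BBBBBBBBB
BBBBBBBBB
BBBBBBBBB
BBBBBBBBB
BGRYRBBBB
After op 5 paint(1,5,R):
BBBBBBBKR
BBBBBRBRR
BBBBBBBBB
BBBBBBBBB
BBBBBBBBB
BBBBBBBBB
BGRYRBBBB

Answer: BBBBBBBKR
BBBBBRBRR
BBBBBBBBB
BBBBBBBBB
BBBBBBBBB
BBBBBBBBB
BGRYRBBBB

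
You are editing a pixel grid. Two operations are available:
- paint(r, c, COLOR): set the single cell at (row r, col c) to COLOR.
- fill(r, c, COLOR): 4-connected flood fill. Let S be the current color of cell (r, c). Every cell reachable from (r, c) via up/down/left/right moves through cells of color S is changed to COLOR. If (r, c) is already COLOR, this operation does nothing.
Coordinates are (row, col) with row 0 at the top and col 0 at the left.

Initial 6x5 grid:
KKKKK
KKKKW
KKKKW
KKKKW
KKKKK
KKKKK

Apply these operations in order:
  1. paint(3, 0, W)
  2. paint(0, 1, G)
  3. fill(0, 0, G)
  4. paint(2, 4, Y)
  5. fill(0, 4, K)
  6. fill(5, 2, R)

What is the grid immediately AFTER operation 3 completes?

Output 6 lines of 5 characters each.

After op 1 paint(3,0,W):
KKKKK
KKKKW
KKKKW
WKKKW
KKKKK
KKKKK
After op 2 paint(0,1,G):
KGKKK
KKKKW
KKKKW
WKKKW
KKKKK
KKKKK
After op 3 fill(0,0,G) [25 cells changed]:
GGGGG
GGGGW
GGGGW
WGGGW
GGGGG
GGGGG

Answer: GGGGG
GGGGW
GGGGW
WGGGW
GGGGG
GGGGG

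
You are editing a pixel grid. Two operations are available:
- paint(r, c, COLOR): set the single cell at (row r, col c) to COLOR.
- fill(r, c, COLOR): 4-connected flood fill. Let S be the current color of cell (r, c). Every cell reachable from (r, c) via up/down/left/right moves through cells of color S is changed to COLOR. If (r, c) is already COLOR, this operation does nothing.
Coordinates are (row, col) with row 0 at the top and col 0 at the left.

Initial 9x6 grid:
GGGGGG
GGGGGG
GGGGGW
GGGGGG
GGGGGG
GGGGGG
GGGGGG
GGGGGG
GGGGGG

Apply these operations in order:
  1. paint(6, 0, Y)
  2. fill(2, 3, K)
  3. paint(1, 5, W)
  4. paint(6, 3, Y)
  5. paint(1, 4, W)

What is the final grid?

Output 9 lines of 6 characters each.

After op 1 paint(6,0,Y):
GGGGGG
GGGGGG
GGGGGW
GGGGGG
GGGGGG
GGGGGG
YGGGGG
GGGGGG
GGGGGG
After op 2 fill(2,3,K) [52 cells changed]:
KKKKKK
KKKKKK
KKKKKW
KKKKKK
KKKKKK
KKKKKK
YKKKKK
KKKKKK
KKKKKK
After op 3 paint(1,5,W):
KKKKKK
KKKKKW
KKKKKW
KKKKKK
KKKKKK
KKKKKK
YKKKKK
KKKKKK
KKKKKK
After op 4 paint(6,3,Y):
KKKKKK
KKKKKW
KKKKKW
KKKKKK
KKKKKK
KKKKKK
YKKYKK
KKKKKK
KKKKKK
After op 5 paint(1,4,W):
KKKKKK
KKKKWW
KKKKKW
KKKKKK
KKKKKK
KKKKKK
YKKYKK
KKKKKK
KKKKKK

Answer: KKKKKK
KKKKWW
KKKKKW
KKKKKK
KKKKKK
KKKKKK
YKKYKK
KKKKKK
KKKKKK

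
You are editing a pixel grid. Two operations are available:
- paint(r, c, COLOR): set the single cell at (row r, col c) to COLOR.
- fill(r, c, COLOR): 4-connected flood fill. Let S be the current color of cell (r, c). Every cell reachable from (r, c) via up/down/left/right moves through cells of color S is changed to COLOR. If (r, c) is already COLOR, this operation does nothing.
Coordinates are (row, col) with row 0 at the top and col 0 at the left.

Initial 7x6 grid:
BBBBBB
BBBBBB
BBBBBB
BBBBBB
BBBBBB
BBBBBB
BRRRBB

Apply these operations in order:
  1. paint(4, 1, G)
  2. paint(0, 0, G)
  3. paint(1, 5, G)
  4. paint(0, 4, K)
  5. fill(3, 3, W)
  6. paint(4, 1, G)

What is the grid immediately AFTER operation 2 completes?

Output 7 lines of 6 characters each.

After op 1 paint(4,1,G):
BBBBBB
BBBBBB
BBBBBB
BBBBBB
BGBBBB
BBBBBB
BRRRBB
After op 2 paint(0,0,G):
GBBBBB
BBBBBB
BBBBBB
BBBBBB
BGBBBB
BBBBBB
BRRRBB

Answer: GBBBBB
BBBBBB
BBBBBB
BBBBBB
BGBBBB
BBBBBB
BRRRBB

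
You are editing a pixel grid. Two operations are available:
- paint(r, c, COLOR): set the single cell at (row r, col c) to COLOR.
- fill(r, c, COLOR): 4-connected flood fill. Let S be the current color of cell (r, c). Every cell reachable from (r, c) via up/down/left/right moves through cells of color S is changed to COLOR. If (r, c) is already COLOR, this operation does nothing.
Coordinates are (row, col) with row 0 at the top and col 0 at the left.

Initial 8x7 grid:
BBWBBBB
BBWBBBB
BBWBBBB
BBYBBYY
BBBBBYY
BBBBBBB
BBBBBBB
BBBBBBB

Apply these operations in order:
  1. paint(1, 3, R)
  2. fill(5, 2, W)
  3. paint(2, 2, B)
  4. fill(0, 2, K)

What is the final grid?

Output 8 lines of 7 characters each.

Answer: KKKKKKK
KKKRKKK
KKBKKKK
KKYKKYY
KKKKKYY
KKKKKKK
KKKKKKK
KKKKKKK

Derivation:
After op 1 paint(1,3,R):
BBWBBBB
BBWRBBB
BBWBBBB
BBYBBYY
BBBBBYY
BBBBBBB
BBBBBBB
BBBBBBB
After op 2 fill(5,2,W) [47 cells changed]:
WWWWWWW
WWWRWWW
WWWWWWW
WWYWWYY
WWWWWYY
WWWWWWW
WWWWWWW
WWWWWWW
After op 3 paint(2,2,B):
WWWWWWW
WWWRWWW
WWBWWWW
WWYWWYY
WWWWWYY
WWWWWWW
WWWWWWW
WWWWWWW
After op 4 fill(0,2,K) [49 cells changed]:
KKKKKKK
KKKRKKK
KKBKKKK
KKYKKYY
KKKKKYY
KKKKKKK
KKKKKKK
KKKKKKK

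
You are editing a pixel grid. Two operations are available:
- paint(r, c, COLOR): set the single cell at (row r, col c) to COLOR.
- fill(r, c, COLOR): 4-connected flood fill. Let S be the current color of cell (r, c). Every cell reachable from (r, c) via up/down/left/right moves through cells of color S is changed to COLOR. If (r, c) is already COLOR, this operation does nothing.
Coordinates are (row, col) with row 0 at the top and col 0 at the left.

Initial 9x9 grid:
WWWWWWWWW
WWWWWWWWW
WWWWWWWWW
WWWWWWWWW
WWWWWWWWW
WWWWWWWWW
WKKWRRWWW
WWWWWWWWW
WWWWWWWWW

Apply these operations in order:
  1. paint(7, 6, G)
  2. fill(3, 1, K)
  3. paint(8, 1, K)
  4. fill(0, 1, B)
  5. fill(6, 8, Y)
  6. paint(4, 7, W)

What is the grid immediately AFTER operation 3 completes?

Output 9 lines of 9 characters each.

Answer: KKKKKKKKK
KKKKKKKKK
KKKKKKKKK
KKKKKKKKK
KKKKKKKKK
KKKKKKKKK
KKKKRRKKK
KKKKKKGKK
KKKKKKKKK

Derivation:
After op 1 paint(7,6,G):
WWWWWWWWW
WWWWWWWWW
WWWWWWWWW
WWWWWWWWW
WWWWWWWWW
WWWWWWWWW
WKKWRRWWW
WWWWWWGWW
WWWWWWWWW
After op 2 fill(3,1,K) [76 cells changed]:
KKKKKKKKK
KKKKKKKKK
KKKKKKKKK
KKKKKKKKK
KKKKKKKKK
KKKKKKKKK
KKKKRRKKK
KKKKKKGKK
KKKKKKKKK
After op 3 paint(8,1,K):
KKKKKKKKK
KKKKKKKKK
KKKKKKKKK
KKKKKKKKK
KKKKKKKKK
KKKKKKKKK
KKKKRRKKK
KKKKKKGKK
KKKKKKKKK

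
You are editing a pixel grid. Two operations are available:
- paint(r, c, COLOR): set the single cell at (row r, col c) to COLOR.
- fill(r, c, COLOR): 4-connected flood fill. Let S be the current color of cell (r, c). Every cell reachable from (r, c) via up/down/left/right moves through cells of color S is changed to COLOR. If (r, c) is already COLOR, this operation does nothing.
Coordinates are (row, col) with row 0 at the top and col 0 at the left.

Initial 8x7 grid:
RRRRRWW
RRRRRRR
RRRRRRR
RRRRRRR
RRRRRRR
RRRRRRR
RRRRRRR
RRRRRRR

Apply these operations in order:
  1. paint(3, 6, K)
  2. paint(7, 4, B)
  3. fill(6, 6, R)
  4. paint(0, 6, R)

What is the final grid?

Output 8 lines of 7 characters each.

After op 1 paint(3,6,K):
RRRRRWW
RRRRRRR
RRRRRRR
RRRRRRK
RRRRRRR
RRRRRRR
RRRRRRR
RRRRRRR
After op 2 paint(7,4,B):
RRRRRWW
RRRRRRR
RRRRRRR
RRRRRRK
RRRRRRR
RRRRRRR
RRRRRRR
RRRRBRR
After op 3 fill(6,6,R) [0 cells changed]:
RRRRRWW
RRRRRRR
RRRRRRR
RRRRRRK
RRRRRRR
RRRRRRR
RRRRRRR
RRRRBRR
After op 4 paint(0,6,R):
RRRRRWR
RRRRRRR
RRRRRRR
RRRRRRK
RRRRRRR
RRRRRRR
RRRRRRR
RRRRBRR

Answer: RRRRRWR
RRRRRRR
RRRRRRR
RRRRRRK
RRRRRRR
RRRRRRR
RRRRRRR
RRRRBRR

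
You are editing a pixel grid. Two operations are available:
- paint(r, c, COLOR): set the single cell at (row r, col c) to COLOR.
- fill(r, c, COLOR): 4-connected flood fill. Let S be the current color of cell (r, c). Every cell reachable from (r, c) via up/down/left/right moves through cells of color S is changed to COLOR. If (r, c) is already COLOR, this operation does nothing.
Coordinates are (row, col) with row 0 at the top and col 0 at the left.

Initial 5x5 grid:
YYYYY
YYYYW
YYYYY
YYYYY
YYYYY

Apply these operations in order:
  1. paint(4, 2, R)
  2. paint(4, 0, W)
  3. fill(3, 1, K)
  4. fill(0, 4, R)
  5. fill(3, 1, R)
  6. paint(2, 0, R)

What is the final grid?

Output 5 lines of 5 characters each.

After op 1 paint(4,2,R):
YYYYY
YYYYW
YYYYY
YYYYY
YYRYY
After op 2 paint(4,0,W):
YYYYY
YYYYW
YYYYY
YYYYY
WYRYY
After op 3 fill(3,1,K) [22 cells changed]:
KKKKK
KKKKW
KKKKK
KKKKK
WKRKK
After op 4 fill(0,4,R) [22 cells changed]:
RRRRR
RRRRW
RRRRR
RRRRR
WRRRR
After op 5 fill(3,1,R) [0 cells changed]:
RRRRR
RRRRW
RRRRR
RRRRR
WRRRR
After op 6 paint(2,0,R):
RRRRR
RRRRW
RRRRR
RRRRR
WRRRR

Answer: RRRRR
RRRRW
RRRRR
RRRRR
WRRRR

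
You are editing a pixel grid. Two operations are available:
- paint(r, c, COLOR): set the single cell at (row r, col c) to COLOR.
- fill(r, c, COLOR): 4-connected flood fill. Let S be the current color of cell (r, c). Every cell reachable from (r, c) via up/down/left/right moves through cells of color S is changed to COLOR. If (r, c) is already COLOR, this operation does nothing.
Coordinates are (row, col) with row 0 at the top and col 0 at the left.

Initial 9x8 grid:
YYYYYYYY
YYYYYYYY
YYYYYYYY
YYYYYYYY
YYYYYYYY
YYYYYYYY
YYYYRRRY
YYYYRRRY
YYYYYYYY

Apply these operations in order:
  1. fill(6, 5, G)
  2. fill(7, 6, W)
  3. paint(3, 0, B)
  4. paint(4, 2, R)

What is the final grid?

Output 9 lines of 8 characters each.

Answer: YYYYYYYY
YYYYYYYY
YYYYYYYY
BYYYYYYY
YYRYYYYY
YYYYYYYY
YYYYWWWY
YYYYWWWY
YYYYYYYY

Derivation:
After op 1 fill(6,5,G) [6 cells changed]:
YYYYYYYY
YYYYYYYY
YYYYYYYY
YYYYYYYY
YYYYYYYY
YYYYYYYY
YYYYGGGY
YYYYGGGY
YYYYYYYY
After op 2 fill(7,6,W) [6 cells changed]:
YYYYYYYY
YYYYYYYY
YYYYYYYY
YYYYYYYY
YYYYYYYY
YYYYYYYY
YYYYWWWY
YYYYWWWY
YYYYYYYY
After op 3 paint(3,0,B):
YYYYYYYY
YYYYYYYY
YYYYYYYY
BYYYYYYY
YYYYYYYY
YYYYYYYY
YYYYWWWY
YYYYWWWY
YYYYYYYY
After op 4 paint(4,2,R):
YYYYYYYY
YYYYYYYY
YYYYYYYY
BYYYYYYY
YYRYYYYY
YYYYYYYY
YYYYWWWY
YYYYWWWY
YYYYYYYY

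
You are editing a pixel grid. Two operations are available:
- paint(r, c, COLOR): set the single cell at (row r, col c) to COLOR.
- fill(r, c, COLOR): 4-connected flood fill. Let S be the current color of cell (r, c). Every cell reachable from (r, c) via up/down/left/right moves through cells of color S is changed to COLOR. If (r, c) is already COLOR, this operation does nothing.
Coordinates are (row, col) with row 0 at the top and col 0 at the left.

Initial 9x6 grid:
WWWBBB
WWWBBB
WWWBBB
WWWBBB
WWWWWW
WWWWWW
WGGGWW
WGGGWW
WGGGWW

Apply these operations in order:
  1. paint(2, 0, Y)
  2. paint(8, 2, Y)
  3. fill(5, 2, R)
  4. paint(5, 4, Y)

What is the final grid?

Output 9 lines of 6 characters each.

Answer: RRRBBB
RRRBBB
YRRBBB
RRRBBB
RRRRRR
RRRRYR
RGGGRR
RGGGRR
RGYGRR

Derivation:
After op 1 paint(2,0,Y):
WWWBBB
WWWBBB
YWWBBB
WWWBBB
WWWWWW
WWWWWW
WGGGWW
WGGGWW
WGGGWW
After op 2 paint(8,2,Y):
WWWBBB
WWWBBB
YWWBBB
WWWBBB
WWWWWW
WWWWWW
WGGGWW
WGGGWW
WGYGWW
After op 3 fill(5,2,R) [32 cells changed]:
RRRBBB
RRRBBB
YRRBBB
RRRBBB
RRRRRR
RRRRRR
RGGGRR
RGGGRR
RGYGRR
After op 4 paint(5,4,Y):
RRRBBB
RRRBBB
YRRBBB
RRRBBB
RRRRRR
RRRRYR
RGGGRR
RGGGRR
RGYGRR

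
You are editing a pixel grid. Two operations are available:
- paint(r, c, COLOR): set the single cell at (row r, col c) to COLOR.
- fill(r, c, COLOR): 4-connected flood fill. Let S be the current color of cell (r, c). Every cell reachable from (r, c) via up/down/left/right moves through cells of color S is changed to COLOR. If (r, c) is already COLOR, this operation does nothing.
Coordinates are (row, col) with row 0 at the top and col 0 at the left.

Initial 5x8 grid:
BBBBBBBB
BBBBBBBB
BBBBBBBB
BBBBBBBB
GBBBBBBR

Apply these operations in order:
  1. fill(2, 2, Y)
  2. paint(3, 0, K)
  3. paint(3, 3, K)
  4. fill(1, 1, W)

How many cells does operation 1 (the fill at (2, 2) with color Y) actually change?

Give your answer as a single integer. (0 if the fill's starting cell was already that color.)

Answer: 38

Derivation:
After op 1 fill(2,2,Y) [38 cells changed]:
YYYYYYYY
YYYYYYYY
YYYYYYYY
YYYYYYYY
GYYYYYYR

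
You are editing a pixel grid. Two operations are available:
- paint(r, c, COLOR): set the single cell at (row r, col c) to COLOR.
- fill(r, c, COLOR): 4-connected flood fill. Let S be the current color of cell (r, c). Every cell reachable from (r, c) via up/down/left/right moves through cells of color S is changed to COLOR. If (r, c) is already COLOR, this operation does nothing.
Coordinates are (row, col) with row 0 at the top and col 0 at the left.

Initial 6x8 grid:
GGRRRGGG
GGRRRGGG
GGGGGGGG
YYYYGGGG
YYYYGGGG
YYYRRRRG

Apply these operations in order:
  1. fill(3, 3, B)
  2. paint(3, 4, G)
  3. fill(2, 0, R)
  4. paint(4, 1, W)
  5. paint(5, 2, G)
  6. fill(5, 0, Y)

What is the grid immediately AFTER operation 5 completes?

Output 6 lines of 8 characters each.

After op 1 fill(3,3,B) [11 cells changed]:
GGRRRGGG
GGRRRGGG
GGGGGGGG
BBBBGGGG
BBBBGGGG
BBBRRRRG
After op 2 paint(3,4,G):
GGRRRGGG
GGRRRGGG
GGGGGGGG
BBBBGGGG
BBBBGGGG
BBBRRRRG
After op 3 fill(2,0,R) [27 cells changed]:
RRRRRRRR
RRRRRRRR
RRRRRRRR
BBBBRRRR
BBBBRRRR
BBBRRRRR
After op 4 paint(4,1,W):
RRRRRRRR
RRRRRRRR
RRRRRRRR
BBBBRRRR
BWBBRRRR
BBBRRRRR
After op 5 paint(5,2,G):
RRRRRRRR
RRRRRRRR
RRRRRRRR
BBBBRRRR
BWBBRRRR
BBGRRRRR

Answer: RRRRRRRR
RRRRRRRR
RRRRRRRR
BBBBRRRR
BWBBRRRR
BBGRRRRR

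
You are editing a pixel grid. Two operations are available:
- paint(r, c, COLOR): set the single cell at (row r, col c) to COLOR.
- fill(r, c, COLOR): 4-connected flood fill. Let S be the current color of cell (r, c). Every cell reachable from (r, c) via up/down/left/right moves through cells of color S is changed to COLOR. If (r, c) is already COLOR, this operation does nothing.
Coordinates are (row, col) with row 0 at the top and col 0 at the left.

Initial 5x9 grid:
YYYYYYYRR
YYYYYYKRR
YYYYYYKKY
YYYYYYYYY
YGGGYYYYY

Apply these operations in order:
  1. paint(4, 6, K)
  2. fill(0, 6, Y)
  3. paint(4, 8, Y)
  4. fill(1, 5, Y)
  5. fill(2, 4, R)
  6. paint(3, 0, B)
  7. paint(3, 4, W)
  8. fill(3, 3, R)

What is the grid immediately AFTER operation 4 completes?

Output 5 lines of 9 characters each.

After op 1 paint(4,6,K):
YYYYYYYRR
YYYYYYKRR
YYYYYYKKY
YYYYYYYYY
YGGGYYKYY
After op 2 fill(0,6,Y) [0 cells changed]:
YYYYYYYRR
YYYYYYKRR
YYYYYYKKY
YYYYYYYYY
YGGGYYKYY
After op 3 paint(4,8,Y):
YYYYYYYRR
YYYYYYKRR
YYYYYYKKY
YYYYYYYYY
YGGGYYKYY
After op 4 fill(1,5,Y) [0 cells changed]:
YYYYYYYRR
YYYYYYKRR
YYYYYYKKY
YYYYYYYYY
YGGGYYKYY

Answer: YYYYYYYRR
YYYYYYKRR
YYYYYYKKY
YYYYYYYYY
YGGGYYKYY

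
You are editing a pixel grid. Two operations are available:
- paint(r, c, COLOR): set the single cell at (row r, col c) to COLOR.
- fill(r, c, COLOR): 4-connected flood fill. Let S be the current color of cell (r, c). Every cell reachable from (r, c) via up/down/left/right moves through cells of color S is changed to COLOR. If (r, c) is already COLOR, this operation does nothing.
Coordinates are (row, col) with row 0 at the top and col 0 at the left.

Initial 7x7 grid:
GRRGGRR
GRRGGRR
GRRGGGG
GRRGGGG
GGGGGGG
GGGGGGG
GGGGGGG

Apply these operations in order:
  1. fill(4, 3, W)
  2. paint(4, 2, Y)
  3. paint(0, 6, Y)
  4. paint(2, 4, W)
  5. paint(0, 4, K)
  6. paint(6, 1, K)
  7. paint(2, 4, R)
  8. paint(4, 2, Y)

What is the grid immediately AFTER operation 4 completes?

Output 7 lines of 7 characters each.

Answer: WRRWWRY
WRRWWRR
WRRWWWW
WRRWWWW
WWYWWWW
WWWWWWW
WWWWWWW

Derivation:
After op 1 fill(4,3,W) [37 cells changed]:
WRRWWRR
WRRWWRR
WRRWWWW
WRRWWWW
WWWWWWW
WWWWWWW
WWWWWWW
After op 2 paint(4,2,Y):
WRRWWRR
WRRWWRR
WRRWWWW
WRRWWWW
WWYWWWW
WWWWWWW
WWWWWWW
After op 3 paint(0,6,Y):
WRRWWRY
WRRWWRR
WRRWWWW
WRRWWWW
WWYWWWW
WWWWWWW
WWWWWWW
After op 4 paint(2,4,W):
WRRWWRY
WRRWWRR
WRRWWWW
WRRWWWW
WWYWWWW
WWWWWWW
WWWWWWW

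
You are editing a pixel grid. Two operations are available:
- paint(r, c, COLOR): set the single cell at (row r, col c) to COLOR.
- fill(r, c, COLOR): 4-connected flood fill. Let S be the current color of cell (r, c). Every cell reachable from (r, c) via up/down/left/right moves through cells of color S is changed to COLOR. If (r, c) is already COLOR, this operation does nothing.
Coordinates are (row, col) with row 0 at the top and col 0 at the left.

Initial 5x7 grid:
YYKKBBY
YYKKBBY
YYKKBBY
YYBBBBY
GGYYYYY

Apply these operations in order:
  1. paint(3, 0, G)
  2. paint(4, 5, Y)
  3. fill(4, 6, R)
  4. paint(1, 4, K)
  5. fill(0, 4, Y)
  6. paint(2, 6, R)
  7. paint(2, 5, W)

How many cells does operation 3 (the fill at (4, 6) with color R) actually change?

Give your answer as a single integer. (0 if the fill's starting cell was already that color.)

Answer: 9

Derivation:
After op 1 paint(3,0,G):
YYKKBBY
YYKKBBY
YYKKBBY
GYBBBBY
GGYYYYY
After op 2 paint(4,5,Y):
YYKKBBY
YYKKBBY
YYKKBBY
GYBBBBY
GGYYYYY
After op 3 fill(4,6,R) [9 cells changed]:
YYKKBBR
YYKKBBR
YYKKBBR
GYBBBBR
GGRRRRR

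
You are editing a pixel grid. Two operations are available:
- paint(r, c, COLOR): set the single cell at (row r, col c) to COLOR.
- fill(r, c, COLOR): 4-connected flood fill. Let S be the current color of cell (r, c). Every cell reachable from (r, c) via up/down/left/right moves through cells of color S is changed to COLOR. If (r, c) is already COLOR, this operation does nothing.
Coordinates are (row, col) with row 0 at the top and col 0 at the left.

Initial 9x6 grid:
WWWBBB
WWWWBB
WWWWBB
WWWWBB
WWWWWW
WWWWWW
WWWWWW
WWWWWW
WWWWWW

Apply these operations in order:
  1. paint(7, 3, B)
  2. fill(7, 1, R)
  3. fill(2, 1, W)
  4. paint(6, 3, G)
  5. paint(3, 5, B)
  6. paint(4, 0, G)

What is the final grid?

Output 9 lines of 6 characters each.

After op 1 paint(7,3,B):
WWWBBB
WWWWBB
WWWWBB
WWWWBB
WWWWWW
WWWWWW
WWWWWW
WWWBWW
WWWWWW
After op 2 fill(7,1,R) [44 cells changed]:
RRRBBB
RRRRBB
RRRRBB
RRRRBB
RRRRRR
RRRRRR
RRRRRR
RRRBRR
RRRRRR
After op 3 fill(2,1,W) [44 cells changed]:
WWWBBB
WWWWBB
WWWWBB
WWWWBB
WWWWWW
WWWWWW
WWWWWW
WWWBWW
WWWWWW
After op 4 paint(6,3,G):
WWWBBB
WWWWBB
WWWWBB
WWWWBB
WWWWWW
WWWWWW
WWWGWW
WWWBWW
WWWWWW
After op 5 paint(3,5,B):
WWWBBB
WWWWBB
WWWWBB
WWWWBB
WWWWWW
WWWWWW
WWWGWW
WWWBWW
WWWWWW
After op 6 paint(4,0,G):
WWWBBB
WWWWBB
WWWWBB
WWWWBB
GWWWWW
WWWWWW
WWWGWW
WWWBWW
WWWWWW

Answer: WWWBBB
WWWWBB
WWWWBB
WWWWBB
GWWWWW
WWWWWW
WWWGWW
WWWBWW
WWWWWW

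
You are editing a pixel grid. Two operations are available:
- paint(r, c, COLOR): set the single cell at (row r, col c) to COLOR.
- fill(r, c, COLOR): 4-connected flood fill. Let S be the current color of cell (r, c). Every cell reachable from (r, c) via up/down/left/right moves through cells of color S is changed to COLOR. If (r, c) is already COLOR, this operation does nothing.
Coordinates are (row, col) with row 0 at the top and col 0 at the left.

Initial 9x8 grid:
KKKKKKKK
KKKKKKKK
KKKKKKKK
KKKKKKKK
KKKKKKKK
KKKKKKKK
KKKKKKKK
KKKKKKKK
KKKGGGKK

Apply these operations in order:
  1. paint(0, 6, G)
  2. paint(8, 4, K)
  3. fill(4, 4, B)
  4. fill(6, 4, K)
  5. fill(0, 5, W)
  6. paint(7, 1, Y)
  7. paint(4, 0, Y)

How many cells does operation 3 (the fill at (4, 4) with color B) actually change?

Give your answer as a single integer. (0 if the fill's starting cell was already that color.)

After op 1 paint(0,6,G):
KKKKKKGK
KKKKKKKK
KKKKKKKK
KKKKKKKK
KKKKKKKK
KKKKKKKK
KKKKKKKK
KKKKKKKK
KKKGGGKK
After op 2 paint(8,4,K):
KKKKKKGK
KKKKKKKK
KKKKKKKK
KKKKKKKK
KKKKKKKK
KKKKKKKK
KKKKKKKK
KKKKKKKK
KKKGKGKK
After op 3 fill(4,4,B) [69 cells changed]:
BBBBBBGB
BBBBBBBB
BBBBBBBB
BBBBBBBB
BBBBBBBB
BBBBBBBB
BBBBBBBB
BBBBBBBB
BBBGBGBB

Answer: 69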